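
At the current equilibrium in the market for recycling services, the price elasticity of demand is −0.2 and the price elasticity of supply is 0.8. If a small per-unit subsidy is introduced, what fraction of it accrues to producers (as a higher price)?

Producer share = 0.2

For a small subsidy around the equilibrium, the benefit split depends on the relative slopes, which at a point are proportional to the elasticities.
Buyer share = εs/(εs + |εd|) = 0.8/(0.8 + 0.2) = 0.8; seller share = |εd|/(εs + |εd|) = 0.2.
So producers capture 0.2 of the subsidy.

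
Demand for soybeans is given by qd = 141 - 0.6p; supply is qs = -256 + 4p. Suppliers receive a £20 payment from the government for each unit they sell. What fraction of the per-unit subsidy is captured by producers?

Producer share = 3/23

Pre-subsidy: 141 - 0.6p = -256 + 4p gives p* = 1985/23, q* = 2052/23.
With the subsidy, sellers receive ps = pb + 20 for each unit, where pb is the price buyers pay.
Supply in terms of pb becomes qs = -256 + 4(pb + 20) = -176 + 4pb. Setting this equal to demand: 141 - 0.6pb = -176 + 4pb, so pb = 1585/23.
Sellers receive ps = 1585/23 + 20 = 2045/23; q' = 141 − 0.6·(1585/23) = 2292/23.
Buyers' price falls by p* − pb = 1985/23 − 1585/23 = 400/23; sellers' price rises by ps − p* = 2045/23 − 1985/23 = 60/23.
So producers capture (60/23)/20 = 3/23 of each unit of subsidy.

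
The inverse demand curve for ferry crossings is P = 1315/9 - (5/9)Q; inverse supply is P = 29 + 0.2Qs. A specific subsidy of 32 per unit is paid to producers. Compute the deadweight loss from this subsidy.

Deadweight loss = 11520/17

Pre-subsidy: 1315/9 - (5/9)Q = 29 + 0.2Q gives Q* = 155 and P* = 60.
With the subsidy, sellers receive Ps = Pb + 32 for each unit, where Pb is the price buyers pay.
On the curves, Pb = 1315/9 - (5/9)Q and Ps = 29 + 0.2Q; the wedge Ps − Pb = 32 gives 29 + 0.2Q − (1315/9 - (5/9)Q) = 32, so Q' = 3355/17.
Then Pb = 1315/9 − (5/9)·(3355/17) = 620/17 and Ps = 29 + 0.2·(3355/17) = 1164/17.
The subsidy expands output by 3355/17 − 155 = 720/17 past the efficient level; on those units the gap between marginal cost and willingness to pay runs from 0 up to 32.
DWL = ½ × 32 × 720/17 = 11520/17.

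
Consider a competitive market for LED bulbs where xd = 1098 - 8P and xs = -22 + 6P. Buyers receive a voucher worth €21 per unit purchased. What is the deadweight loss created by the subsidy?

Pre-subsidy: 1098 - 8P = -22 + 6P gives P* = 80, x* = 458.
With the rebate, buyers effectively pay Pb = Ps − 21, where Ps is the price sellers receive.
Demand in terms of Ps becomes xd = 1098 − 8(Ps − 21) = 1266 - 8Ps. Setting this equal to supply: 1266 - 8Ps = -22 + 6Ps, so Ps = 92.
Buyers pay Pb = 92 − 21 = 71; x' = -22 + 6·92 = 530.
The subsidy expands output by 530 − 458 = 72 past the efficient level; on those units the gap between marginal cost and willingness to pay runs from 0 up to 21.
DWL = ½ × 21 × 72 = 756.

Deadweight loss = €756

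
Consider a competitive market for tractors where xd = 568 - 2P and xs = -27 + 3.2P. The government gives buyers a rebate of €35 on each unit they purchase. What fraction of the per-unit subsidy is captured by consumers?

Pre-subsidy: 568 - 2P = -27 + 3.2P gives P* = 2975/26, x* = 4409/13.
With the rebate, buyers effectively pay Pb = Ps − 35, where Ps is the price sellers receive.
Demand in terms of Ps becomes xd = 568 − 2(Ps − 35) = 638 - 2Ps. Setting this equal to supply: 638 - 2Ps = -27 + 3.2Ps, so Ps = 3325/26.
Buyers pay Pb = 3325/26 − 35 = 2415/26; x' = -27 + 3.2·(3325/26) = 4969/13.
Buyers' price falls by P* − Pb = 2975/26 − 2415/26 = 280/13; sellers' price rises by Ps − P* = 3325/26 − 2975/26 = 175/13.
So consumers capture (280/13)/35 = 8/13 of each unit of subsidy.

Consumer share = 8/13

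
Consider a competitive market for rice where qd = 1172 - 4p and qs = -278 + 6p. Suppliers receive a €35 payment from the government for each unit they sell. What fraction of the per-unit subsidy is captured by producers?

Pre-subsidy: 1172 - 4p = -278 + 6p gives p* = 145, q* = 592.
With the subsidy, sellers receive ps = pb + 35 for each unit, where pb is the price buyers pay.
Supply in terms of pb becomes qs = -278 + 6(pb + 35) = -68 + 6pb. Setting this equal to demand: 1172 - 4pb = -68 + 6pb, so pb = 124.
Sellers receive ps = 124 + 35 = 159; q' = 1172 − 4·124 = 676.
Buyers' price falls by p* − pb = 145 − 124 = 21; sellers' price rises by ps − p* = 159 − 145 = 14.
So producers capture 14/35 = 0.4 of each unit of subsidy.

Producer share = 0.4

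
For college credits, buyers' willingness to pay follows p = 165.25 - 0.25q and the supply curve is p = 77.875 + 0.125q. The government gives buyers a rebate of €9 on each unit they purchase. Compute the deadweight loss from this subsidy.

Deadweight loss = €108

Pre-subsidy: 165.25 - 0.25q = 77.875 + 0.125q gives q* = 233 and p* = 107.
With the rebate, buyers effectively pay pb = ps − 9, where ps is the price sellers receive.
On the curves, pb = 165.25 - 0.25q and ps = 77.875 + 0.125q; the wedge ps − pb = 9 gives 77.875 + 0.125q − (165.25 - 0.25q) = 9, so q' = 257.
Then pb = 165.25 − 0.25·257 = 101 and ps = 77.875 + 0.125·257 = 110.
The subsidy expands output by 257 − 233 = 24 past the efficient level; on those units the gap between marginal cost and willingness to pay runs from 0 up to 9.
DWL = ½ × 9 × 24 = 108.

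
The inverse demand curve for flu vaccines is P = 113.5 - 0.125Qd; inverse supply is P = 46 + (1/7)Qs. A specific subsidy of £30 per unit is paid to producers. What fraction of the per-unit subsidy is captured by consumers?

Pre-subsidy: 113.5 - 0.125Q = 46 + (1/7)Q gives Q* = 252 and P* = 82.
With the subsidy, sellers receive Ps = Pb + 30 for each unit, where Pb is the price buyers pay.
On the curves, Pb = 113.5 - 0.125Q and Ps = 46 + (1/7)Q; the wedge Ps − Pb = 30 gives 46 + (1/7)Q − (113.5 - 0.125Q) = 30, so Q' = 364.
Then Pb = 113.5 − 0.125·364 = 68 and Ps = 46 + (1/7)·364 = 98.
Buyers' price falls by P* − Pb = 82 − 68 = 14; sellers' price rises by Ps − P* = 98 − 82 = 16.
So consumers capture 14/30 = 7/15 of each unit of subsidy.

Consumer share = 7/15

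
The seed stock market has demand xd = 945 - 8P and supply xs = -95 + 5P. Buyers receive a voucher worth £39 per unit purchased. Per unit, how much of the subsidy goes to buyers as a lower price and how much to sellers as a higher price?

Buyers gain £15 per unit; sellers gain £24 per unit

Pre-subsidy: 945 - 8P = -95 + 5P gives P* = 80, x* = 305.
With the rebate, buyers effectively pay Pb = Ps − 39, where Ps is the price sellers receive.
Demand in terms of Ps becomes xd = 945 − 8(Ps − 39) = 1257 - 8Ps. Setting this equal to supply: 1257 - 8Ps = -95 + 5Ps, so Ps = 104.
Buyers pay Pb = 104 − 39 = 65; x' = -95 + 5·104 = 425.
Buyers' price falls by P* − Pb = 80 − 65 = 15; sellers' price rises by Ps − P* = 104 − 80 = 24.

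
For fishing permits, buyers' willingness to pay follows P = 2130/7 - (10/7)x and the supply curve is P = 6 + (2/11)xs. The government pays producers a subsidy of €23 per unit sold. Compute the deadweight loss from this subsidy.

Pre-subsidy: 2130/7 - (10/7)x = 6 + (2/11)x gives x* = 5742/31 and P* = 1230/31.
With the subsidy, sellers receive Ps = Pb + 23 for each unit, where Pb is the price buyers pay.
On the curves, Pb = 2130/7 - (10/7)x and Ps = 6 + (2/11)x; the wedge Ps − Pb = 23 gives 6 + (2/11)x − (2130/7 - (10/7)x) = 23, so x' = 24739/124.
Then Pb = 2130/7 − (10/7)·(24739/124) = 1195/62 and Ps = 6 + (2/11)·(24739/124) = 2621/62.
The subsidy expands output by 24739/124 − 5742/31 = 1771/124 past the efficient level; on those units the gap between marginal cost and willingness to pay runs from 0 up to 23.
DWL = ½ × 23 × 1771/124 = 40733/248.

Deadweight loss = 40733/248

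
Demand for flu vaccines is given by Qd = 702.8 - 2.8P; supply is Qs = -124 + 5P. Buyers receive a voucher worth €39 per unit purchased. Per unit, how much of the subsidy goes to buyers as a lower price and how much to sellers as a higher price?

Pre-subsidy: 702.8 - 2.8P = -124 + 5P gives P* = 106, Q* = 406.
With the rebate, buyers effectively pay Pb = Ps − 39, where Ps is the price sellers receive.
Demand in terms of Ps becomes Qd = 702.8 − 2.8(Ps − 39) = 812 - 2.8Ps. Setting this equal to supply: 812 - 2.8Ps = -124 + 5Ps, so Ps = 120.
Buyers pay Pb = 120 − 39 = 81; Q' = -124 + 5·120 = 476.
Buyers' price falls by P* − Pb = 106 − 81 = 25; sellers' price rises by Ps − P* = 120 − 106 = 14.

Buyers gain €25 per unit; sellers gain €14 per unit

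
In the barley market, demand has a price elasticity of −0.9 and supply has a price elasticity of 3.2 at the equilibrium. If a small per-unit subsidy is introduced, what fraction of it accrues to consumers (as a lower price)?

For a small subsidy around the equilibrium, the benefit split depends on the relative slopes, which at a point are proportional to the elasticities.
Buyer share = εs/(εs + |εd|) = 3.2/(3.2 + 0.9) = 32/41; seller share = |εd|/(εs + |εd|) = 9/41.

Consumer share = 32/41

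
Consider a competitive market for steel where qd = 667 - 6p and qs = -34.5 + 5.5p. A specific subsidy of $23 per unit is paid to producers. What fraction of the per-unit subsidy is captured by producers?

Producer share = 12/23

Pre-subsidy: 667 - 6p = -34.5 + 5.5p gives p* = 61, q* = 301.
With the subsidy, sellers receive ps = pb + 23 for each unit, where pb is the price buyers pay.
Supply in terms of pb becomes qs = -34.5 + 5.5(pb + 23) = 92 + 5.5pb. Setting this equal to demand: 667 - 6pb = 92 + 5.5pb, so pb = 50.
Sellers receive ps = 50 + 23 = 73; q' = 667 − 6·50 = 367.
Buyers' price falls by p* − pb = 61 − 50 = 11; sellers' price rises by ps − p* = 73 − 61 = 12.
So producers capture 12/23 = 12/23 of each unit of subsidy.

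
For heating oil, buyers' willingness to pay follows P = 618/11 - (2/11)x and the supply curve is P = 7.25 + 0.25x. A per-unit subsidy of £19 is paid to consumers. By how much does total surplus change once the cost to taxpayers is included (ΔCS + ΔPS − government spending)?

Net change in total surplus = -£418

Pre-subsidy: 618/11 - (2/11)x = 7.25 + 0.25x gives x* = 2153/19 and P* = 676/19.
With the rebate, buyers effectively pay Pb = Ps − 19, where Ps is the price sellers receive.
On the curves, Pb = 618/11 - (2/11)x and Ps = 7.25 + 0.25x; the wedge Ps − Pb = 19 gives 7.25 + 0.25x − (618/11 - (2/11)x) = 19, so x' = 2989/19.
Then Pb = 618/11 − (2/11)·(2989/19) = 524/19 and Ps = 7.25 + 0.25·(2989/19) = 885/19.
ΔCS = ½(2153/19 + 2989/19)(676/19 − 524/19) = 20568/19; ΔPS = ½(2153/19 + 2989/19)(885/19 − 676/19) = 28281/19.
Government spending = 19 × 2989/19 = 2989.
Net change = 20568/19 + 28281/19 − 2989 = -418. The loss equals the DWL triangle ½·19·44.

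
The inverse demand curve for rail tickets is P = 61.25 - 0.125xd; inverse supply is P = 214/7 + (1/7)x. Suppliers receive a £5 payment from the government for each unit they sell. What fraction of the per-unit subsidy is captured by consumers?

Pre-subsidy: 61.25 - 0.125x = 214/7 + (1/7)x gives x* = 1718/15 and P* = 704/15.
With the subsidy, sellers receive Ps = Pb + 5 for each unit, where Pb is the price buyers pay.
On the curves, Pb = 61.25 - 0.125x and Ps = 214/7 + (1/7)x; the wedge Ps − Pb = 5 gives 214/7 + (1/7)x − (61.25 - 0.125x) = 5, so x' = 133.2.
Then Pb = 61.25 − 0.125·133.2 = 44.6 and Ps = 214/7 + (1/7)·133.2 = 49.6.
Buyers' price falls by P* − Pb = 704/15 − 44.6 = 7/3; sellers' price rises by Ps − P* = 49.6 − 704/15 = 8/3.
So consumers capture (7/3)/5 = 7/15 of each unit of subsidy.

Consumer share = 7/15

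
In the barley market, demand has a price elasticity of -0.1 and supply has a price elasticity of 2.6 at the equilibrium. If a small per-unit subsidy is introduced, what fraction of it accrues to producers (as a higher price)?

Producer share = 1/27

For a small subsidy around the equilibrium, the benefit split depends on the relative slopes, which at a point are proportional to the elasticities.
Buyer share = εs/(εs + |εd|) = 2.6/(2.6 + 0.1) = 26/27; seller share = |εd|/(εs + |εd|) = 1/27.
So producers capture 1/27 of the subsidy.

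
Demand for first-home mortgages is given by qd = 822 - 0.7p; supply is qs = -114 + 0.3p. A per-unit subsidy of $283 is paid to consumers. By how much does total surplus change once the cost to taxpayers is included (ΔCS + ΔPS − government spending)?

Pre-subsidy: 822 - 0.7p = -114 + 0.3p gives p* = 936, q* = 166.8.
With the rebate, buyers effectively pay pb = ps − 283, where ps is the price sellers receive.
Demand in terms of ps becomes qd = 822 − 0.7(ps − 283) = 1020.1 - 0.7ps. Setting this equal to supply: 1020.1 - 0.7ps = -114 + 0.3ps, so ps = 1134.1.
Buyers pay pb = 1134.1 − 283 = 851.1; q' = -114 + 0.3·1134.1 = 226.23.
ΔCS = ½(166.8 + 226.23)(936 − 851.1) = 16684.1235; ΔPS = ½(166.8 + 226.23)(1134.1 − 936) = 38929.6215.
Government spending = 283 × 226.23 = 64023.09.
Net change = 16684.1235 + 38929.6215 − 64023.09 = -8409.345. The loss equals the DWL triangle ½·283·59.43.

Net change in total surplus = -$8409.345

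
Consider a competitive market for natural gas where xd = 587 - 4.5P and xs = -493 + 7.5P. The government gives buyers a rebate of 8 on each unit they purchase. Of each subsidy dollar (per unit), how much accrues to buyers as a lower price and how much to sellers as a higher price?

Buyers gain 5 per unit; sellers gain 3 per unit

Pre-subsidy: 587 - 4.5P = -493 + 7.5P gives P* = 90, x* = 182.
With the rebate, buyers effectively pay Pb = Ps − 8, where Ps is the price sellers receive.
Demand in terms of Ps becomes xd = 587 − 4.5(Ps − 8) = 623 - 4.5Ps. Setting this equal to supply: 623 - 4.5Ps = -493 + 7.5Ps, so Ps = 93.
Buyers pay Pb = 93 − 8 = 85; x' = -493 + 7.5·93 = 204.5.
Buyers' price falls by P* − Pb = 90 − 85 = 5; sellers' price rises by Ps − P* = 93 − 90 = 3.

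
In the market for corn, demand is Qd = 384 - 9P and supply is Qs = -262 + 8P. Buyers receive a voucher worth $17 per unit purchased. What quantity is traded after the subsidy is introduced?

Pre-subsidy: 384 - 9P = -262 + 8P gives P* = 38, Q* = 42.
With the rebate, buyers effectively pay Pb = Ps − 17, where Ps is the price sellers receive.
Demand in terms of Ps becomes Qd = 384 − 9(Ps − 17) = 537 - 9Ps. Setting this equal to supply: 537 - 9Ps = -262 + 8Ps, so Ps = 47.
Buyers pay Pb = 47 − 17 = 30; Q' = -262 + 8·47 = 114.

Q' = 114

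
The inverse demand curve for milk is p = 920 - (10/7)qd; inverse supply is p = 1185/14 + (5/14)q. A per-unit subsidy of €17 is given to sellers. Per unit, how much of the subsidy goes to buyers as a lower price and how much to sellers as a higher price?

Pre-subsidy: 920 - (10/7)q = 1185/14 + (5/14)q gives q* = 467.8 and p* = 1762/7.
With the subsidy, sellers receive ps = pb + 17 for each unit, where pb is the price buyers pay.
On the curves, pb = 920 - (10/7)q and ps = 1185/14 + (5/14)q; the wedge ps − pb = 17 gives 1185/14 + (5/14)q − (920 - (10/7)q) = 17, so q' = 477.32.
Then pb = 920 − (10/7)·477.32 = 8334/35 and ps = 1185/14 + (5/14)·477.32 = 8929/35.
Buyers' price falls by p* − pb = 1762/7 − 8334/35 = 13.6; sellers' price rises by ps − p* = 8929/35 − 1762/7 = 3.4.

Buyers gain €13.6 per unit; sellers gain €3.4 per unit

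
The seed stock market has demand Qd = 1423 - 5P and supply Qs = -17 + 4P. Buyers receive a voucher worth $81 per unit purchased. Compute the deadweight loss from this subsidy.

Deadweight loss = $7290

Pre-subsidy: 1423 - 5P = -17 + 4P gives P* = 160, Q* = 623.
With the rebate, buyers effectively pay Pb = Ps − 81, where Ps is the price sellers receive.
Demand in terms of Ps becomes Qd = 1423 − 5(Ps − 81) = 1828 - 5Ps. Setting this equal to supply: 1828 - 5Ps = -17 + 4Ps, so Ps = 205.
Buyers pay Pb = 205 − 81 = 124; Q' = -17 + 4·205 = 803.
The subsidy expands output by 803 − 623 = 180 past the efficient level; on those units the gap between marginal cost and willingness to pay runs from 0 up to 81.
DWL = ½ × 81 × 180 = 7290.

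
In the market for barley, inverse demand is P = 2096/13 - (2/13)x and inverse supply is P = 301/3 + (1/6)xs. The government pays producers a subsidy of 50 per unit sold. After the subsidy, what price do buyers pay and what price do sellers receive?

Pre-subsidy: 2096/13 - (2/13)x = 301/3 + (1/6)x gives x* = 190 and P* = 132.
With the subsidy, sellers receive Ps = Pb + 50 for each unit, where Pb is the price buyers pay.
On the curves, Pb = 2096/13 - (2/13)x and Ps = 301/3 + (1/6)x; the wedge Ps − Pb = 50 gives 301/3 + (1/6)x − (2096/13 - (2/13)x) = 50, so x' = 346.
Then Pb = 2096/13 − (2/13)·346 = 108 and Ps = 301/3 + (1/6)·346 = 158.

Buyers pay 108; sellers receive 158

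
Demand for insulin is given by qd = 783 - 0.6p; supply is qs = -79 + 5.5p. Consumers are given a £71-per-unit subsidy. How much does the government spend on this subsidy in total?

Pre-subsidy: 783 - 0.6p = -79 + 5.5p gives p* = 8620/61, q* = 42591/61.
With the rebate, buyers effectively pay pb = ps − 71, where ps is the price sellers receive.
Demand in terms of ps becomes qd = 783 − 0.6(ps − 71) = 825.6 - 0.6ps. Setting this equal to supply: 825.6 - 0.6ps = -79 + 5.5ps, so ps = 9046/61.
Buyers pay pb = 9046/61 − 71 = 4715/61; q' = -79 + 5.5·(9046/61) = 44934/61.
Government outlay = subsidy × quantity = 71 × 44934/61 = 3190314/61.

Government cost = 3190314/61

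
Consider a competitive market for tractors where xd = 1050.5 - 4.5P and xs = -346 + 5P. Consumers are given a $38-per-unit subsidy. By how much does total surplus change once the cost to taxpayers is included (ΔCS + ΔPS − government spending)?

Net change in total surplus = -$1710

Pre-subsidy: 1050.5 - 4.5P = -346 + 5P gives P* = 147, x* = 389.
With the rebate, buyers effectively pay Pb = Ps − 38, where Ps is the price sellers receive.
Demand in terms of Ps becomes xd = 1050.5 − 4.5(Ps − 38) = 1221.5 - 4.5Ps. Setting this equal to supply: 1221.5 - 4.5Ps = -346 + 5Ps, so Ps = 165.
Buyers pay Pb = 165 − 38 = 127; x' = -346 + 5·165 = 479.
ΔCS = ½(389 + 479)(147 − 127) = 8680; ΔPS = ½(389 + 479)(165 − 147) = 7812.
Government spending = 38 × 479 = 18202.
Net change = 8680 + 7812 − 18202 = -1710. The loss equals the DWL triangle ½·38·90.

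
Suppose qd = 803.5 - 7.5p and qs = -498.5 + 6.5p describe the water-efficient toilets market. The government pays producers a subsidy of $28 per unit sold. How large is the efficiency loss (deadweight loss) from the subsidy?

Deadweight loss = $1365

Pre-subsidy: 803.5 - 7.5p = -498.5 + 6.5p gives p* = 93, q* = 106.
With the subsidy, sellers receive ps = pb + 28 for each unit, where pb is the price buyers pay.
Supply in terms of pb becomes qs = -498.5 + 6.5(pb + 28) = -316.5 + 6.5pb. Setting this equal to demand: 803.5 - 7.5pb = -316.5 + 6.5pb, so pb = 80.
Sellers receive ps = 80 + 28 = 108; q' = 803.5 − 7.5·80 = 203.5.
The subsidy expands output by 203.5 − 106 = 97.5 past the efficient level; on those units the gap between marginal cost and willingness to pay runs from 0 up to 28.
DWL = ½ × 28 × 97.5 = 1365.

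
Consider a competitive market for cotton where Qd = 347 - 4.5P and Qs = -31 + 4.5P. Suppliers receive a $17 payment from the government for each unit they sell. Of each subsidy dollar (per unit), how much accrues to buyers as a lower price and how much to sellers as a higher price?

Pre-subsidy: 347 - 4.5P = -31 + 4.5P gives P* = 42, Q* = 158.
With the subsidy, sellers receive Ps = Pb + 17 for each unit, where Pb is the price buyers pay.
Supply in terms of Pb becomes Qs = -31 + 4.5(Pb + 17) = 45.5 + 4.5Pb. Setting this equal to demand: 347 - 4.5Pb = 45.5 + 4.5Pb, so Pb = 33.5.
Sellers receive Ps = 33.5 + 17 = 50.5; Q' = 347 − 4.5·33.5 = 196.25.
Buyers' price falls by P* − Pb = 42 − 33.5 = 8.5; sellers' price rises by Ps − P* = 50.5 − 42 = 8.5.

Buyers gain $8.5 per unit; sellers gain $8.5 per unit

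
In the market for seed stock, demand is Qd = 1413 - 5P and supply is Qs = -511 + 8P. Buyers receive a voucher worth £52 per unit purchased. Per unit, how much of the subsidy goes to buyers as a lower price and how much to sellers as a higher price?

Pre-subsidy: 1413 - 5P = -511 + 8P gives P* = 148, Q* = 673.
With the rebate, buyers effectively pay Pb = Ps − 52, where Ps is the price sellers receive.
Demand in terms of Ps becomes Qd = 1413 − 5(Ps − 52) = 1673 - 5Ps. Setting this equal to supply: 1673 - 5Ps = -511 + 8Ps, so Ps = 168.
Buyers pay Pb = 168 − 52 = 116; Q' = -511 + 8·168 = 833.
Buyers' price falls by P* − Pb = 148 − 116 = 32; sellers' price rises by Ps − P* = 168 − 148 = 20.

Buyers gain £32 per unit; sellers gain £20 per unit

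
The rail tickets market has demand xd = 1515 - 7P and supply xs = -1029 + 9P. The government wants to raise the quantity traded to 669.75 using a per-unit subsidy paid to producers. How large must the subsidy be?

Required subsidy s = 68 per unit

At x = 669.75, invert demand for the buyer price: Pb = (1515 − 669.75)/7 = 120.75; invert supply for the seller price: Ps = (669.75 − (-1029))/9 = 188.75.
The subsidy must fill the gap: s = Ps − Pb = 188.75 − 120.75 = 68.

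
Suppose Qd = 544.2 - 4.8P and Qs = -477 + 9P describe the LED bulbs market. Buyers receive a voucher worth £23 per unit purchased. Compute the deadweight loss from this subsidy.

Pre-subsidy: 544.2 - 4.8P = -477 + 9P gives P* = 74, Q* = 189.
With the rebate, buyers effectively pay Pb = Ps − 23, where Ps is the price sellers receive.
Demand in terms of Ps becomes Qd = 544.2 − 4.8(Ps − 23) = 654.6 - 4.8Ps. Setting this equal to supply: 654.6 - 4.8Ps = -477 + 9Ps, so Ps = 82.
Buyers pay Pb = 82 − 23 = 59; Q' = -477 + 9·82 = 261.
The subsidy expands output by 261 − 189 = 72 past the efficient level; on those units the gap between marginal cost and willingness to pay runs from 0 up to 23.
DWL = ½ × 23 × 72 = 828.

Deadweight loss = £828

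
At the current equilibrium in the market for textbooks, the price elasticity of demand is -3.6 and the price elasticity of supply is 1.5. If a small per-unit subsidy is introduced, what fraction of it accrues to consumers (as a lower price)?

For a small subsidy around the equilibrium, the benefit split depends on the relative slopes, which at a point are proportional to the elasticities.
Buyer share = εs/(εs + |εd|) = 1.5/(1.5 + 3.6) = 5/17; seller share = |εd|/(εs + |εd|) = 12/17.

Consumer share = 5/17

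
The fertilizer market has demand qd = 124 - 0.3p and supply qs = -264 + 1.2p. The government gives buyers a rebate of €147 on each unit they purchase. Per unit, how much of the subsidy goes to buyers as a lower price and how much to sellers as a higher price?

Buyers gain €117.6 per unit; sellers gain €29.4 per unit

Pre-subsidy: 124 - 0.3p = -264 + 1.2p gives p* = 776/3, q* = 46.4.
With the rebate, buyers effectively pay pb = ps − 147, where ps is the price sellers receive.
Demand in terms of ps becomes qd = 124 − 0.3(ps − 147) = 168.1 - 0.3ps. Setting this equal to supply: 168.1 - 0.3ps = -264 + 1.2ps, so ps = 4321/15.
Buyers pay pb = 4321/15 − 147 = 2116/15; q' = -264 + 1.2·(4321/15) = 81.68.
Buyers' price falls by p* − pb = 776/3 − 2116/15 = 117.6; sellers' price rises by ps − p* = 4321/15 − 776/3 = 29.4.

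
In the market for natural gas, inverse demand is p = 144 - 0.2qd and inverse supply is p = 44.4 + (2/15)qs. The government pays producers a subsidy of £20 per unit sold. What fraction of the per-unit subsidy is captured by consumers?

Consumer share = 0.6

Pre-subsidy: 144 - 0.2q = 44.4 + (2/15)q gives q* = 298.8 and p* = 84.24.
With the subsidy, sellers receive ps = pb + 20 for each unit, where pb is the price buyers pay.
On the curves, pb = 144 - 0.2q and ps = 44.4 + (2/15)q; the wedge ps − pb = 20 gives 44.4 + (2/15)q − (144 - 0.2q) = 20, so q' = 358.8.
Then pb = 144 − 0.2·358.8 = 72.24 and ps = 44.4 + (2/15)·358.8 = 92.24.
Buyers' price falls by p* − pb = 84.24 − 72.24 = 12; sellers' price rises by ps − p* = 92.24 − 84.24 = 8.
So consumers capture 12/20 = 0.6 of each unit of subsidy.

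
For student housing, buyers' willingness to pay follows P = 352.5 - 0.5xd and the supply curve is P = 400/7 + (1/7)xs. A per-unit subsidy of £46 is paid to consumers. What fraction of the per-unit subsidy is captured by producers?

Producer share = 2/9

Pre-subsidy: 352.5 - 0.5x = 400/7 + (1/7)x gives x* = 4135/9 and P* = 1105/9.
With the rebate, buyers effectively pay Pb = Ps − 46, where Ps is the price sellers receive.
On the curves, Pb = 352.5 - 0.5x and Ps = 400/7 + (1/7)x; the wedge Ps − Pb = 46 gives 400/7 + (1/7)x − (352.5 - 0.5x) = 46, so x' = 531.
Then Pb = 352.5 − 0.5·531 = 87 and Ps = 400/7 + (1/7)·531 = 133.
Buyers' price falls by P* − Pb = 1105/9 − 87 = 322/9; sellers' price rises by Ps − P* = 133 − 1105/9 = 92/9.
So producers capture (92/9)/46 = 2/9 of each unit of subsidy.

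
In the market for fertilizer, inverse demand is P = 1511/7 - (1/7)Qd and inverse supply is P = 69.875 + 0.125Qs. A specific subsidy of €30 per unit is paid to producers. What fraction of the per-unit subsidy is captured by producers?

Producer share = 7/15

Pre-subsidy: 1511/7 - (1/7)Q = 69.875 + 0.125Q gives Q* = 545 and P* = 138.
With the subsidy, sellers receive Ps = Pb + 30 for each unit, where Pb is the price buyers pay.
On the curves, Pb = 1511/7 - (1/7)Q and Ps = 69.875 + 0.125Q; the wedge Ps − Pb = 30 gives 69.875 + 0.125Q − (1511/7 - (1/7)Q) = 30, so Q' = 657.
Then Pb = 1511/7 − (1/7)·657 = 122 and Ps = 69.875 + 0.125·657 = 152.
Buyers' price falls by P* − Pb = 138 − 122 = 16; sellers' price rises by Ps − P* = 152 − 138 = 14.
So producers capture 14/30 = 7/15 of each unit of subsidy.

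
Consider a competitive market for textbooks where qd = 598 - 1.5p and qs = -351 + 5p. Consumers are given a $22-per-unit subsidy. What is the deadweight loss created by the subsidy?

Deadweight loss = 3630/13

Pre-subsidy: 598 - 1.5p = -351 + 5p gives p* = 146, q* = 379.
With the rebate, buyers effectively pay pb = ps − 22, where ps is the price sellers receive.
Demand in terms of ps becomes qd = 598 − 1.5(ps − 22) = 631 - 1.5ps. Setting this equal to supply: 631 - 1.5ps = -351 + 5ps, so ps = 1964/13.
Buyers pay pb = 1964/13 − 22 = 1678/13; q' = -351 + 5·(1964/13) = 5257/13.
The subsidy expands output by 5257/13 − 379 = 330/13 past the efficient level; on those units the gap between marginal cost and willingness to pay runs from 0 up to 22.
DWL = ½ × 22 × 330/13 = 3630/13.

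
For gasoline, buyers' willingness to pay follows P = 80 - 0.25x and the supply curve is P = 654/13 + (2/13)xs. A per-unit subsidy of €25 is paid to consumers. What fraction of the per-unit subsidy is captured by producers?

Pre-subsidy: 80 - 0.25x = 654/13 + (2/13)x gives x* = 1544/21 and P* = 1294/21.
With the rebate, buyers effectively pay Pb = Ps − 25, where Ps is the price sellers receive.
On the curves, Pb = 80 - 0.25x and Ps = 654/13 + (2/13)x; the wedge Ps − Pb = 25 gives 654/13 + (2/13)x − (80 - 0.25x) = 25, so x' = 948/7.
Then Pb = 80 − 0.25·(948/7) = 323/7 and Ps = 654/13 + (2/13)·(948/7) = 498/7.
Buyers' price falls by P* − Pb = 1294/21 − 323/7 = 325/21; sellers' price rises by Ps − P* = 498/7 − 1294/21 = 200/21.
So producers capture (200/21)/25 = 8/21 of each unit of subsidy.

Producer share = 8/21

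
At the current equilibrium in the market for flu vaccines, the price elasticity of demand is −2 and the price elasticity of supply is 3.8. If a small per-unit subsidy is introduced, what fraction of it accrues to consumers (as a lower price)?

Consumer share = 19/29

For a small subsidy around the equilibrium, the benefit split depends on the relative slopes, which at a point are proportional to the elasticities.
Buyer share = εs/(εs + |εd|) = 3.8/(3.8 + 2) = 19/29; seller share = |εd|/(εs + |εd|) = 10/29.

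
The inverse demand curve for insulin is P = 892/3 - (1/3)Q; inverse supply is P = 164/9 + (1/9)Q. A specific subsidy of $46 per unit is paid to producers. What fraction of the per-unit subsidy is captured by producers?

Pre-subsidy: 892/3 - (1/3)Q = 164/9 + (1/9)Q gives Q* = 628 and P* = 88.
With the subsidy, sellers receive Ps = Pb + 46 for each unit, where Pb is the price buyers pay.
On the curves, Pb = 892/3 - (1/3)Q and Ps = 164/9 + (1/9)Q; the wedge Ps − Pb = 46 gives 164/9 + (1/9)Q − (892/3 - (1/3)Q) = 46, so Q' = 731.5.
Then Pb = 892/3 − (1/3)·731.5 = 53.5 and Ps = 164/9 + (1/9)·731.5 = 99.5.
Buyers' price falls by P* − Pb = 88 − 53.5 = 34.5; sellers' price rises by Ps − P* = 99.5 − 88 = 11.5.
So producers capture 11.5/46 = 0.25 of each unit of subsidy.

Producer share = 0.25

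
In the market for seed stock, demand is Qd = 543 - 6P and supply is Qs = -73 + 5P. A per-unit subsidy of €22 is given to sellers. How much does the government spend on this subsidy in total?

Government cost = €5874

Pre-subsidy: 543 - 6P = -73 + 5P gives P* = 56, Q* = 207.
With the subsidy, sellers receive Ps = Pb + 22 for each unit, where Pb is the price buyers pay.
Supply in terms of Pb becomes Qs = -73 + 5(Pb + 22) = 37 + 5Pb. Setting this equal to demand: 543 - 6Pb = 37 + 5Pb, so Pb = 46.
Sellers receive Ps = 46 + 22 = 68; Q' = 543 − 6·46 = 267.
Government outlay = subsidy × quantity = 22 × 267 = 5874.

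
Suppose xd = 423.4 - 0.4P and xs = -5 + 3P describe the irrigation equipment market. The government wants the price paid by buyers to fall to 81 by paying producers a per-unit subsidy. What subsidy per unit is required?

At a buyer price of 81, quantity demanded is 423.4 − 0.4·81 = 391.
Sellers supply 391 only when they receive Ps with -5 + 3·Ps = 391, i.e. Ps = 132.
s = Ps − Pb = 132 − 81 = 51.

Required subsidy s = 51 per unit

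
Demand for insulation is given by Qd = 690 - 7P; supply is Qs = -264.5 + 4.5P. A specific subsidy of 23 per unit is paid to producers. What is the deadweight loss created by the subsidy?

Pre-subsidy: 690 - 7P = -264.5 + 4.5P gives P* = 83, Q* = 109.
With the subsidy, sellers receive Ps = Pb + 23 for each unit, where Pb is the price buyers pay.
Supply in terms of Pb becomes Qs = -264.5 + 4.5(Pb + 23) = -161 + 4.5Pb. Setting this equal to demand: 690 - 7Pb = -161 + 4.5Pb, so Pb = 74.
Sellers receive Ps = 74 + 23 = 97; Q' = 690 − 7·74 = 172.
The subsidy expands output by 172 − 109 = 63 past the efficient level; on those units the gap between marginal cost and willingness to pay runs from 0 up to 23.
DWL = ½ × 23 × 63 = 724.5.

Deadweight loss = 724.5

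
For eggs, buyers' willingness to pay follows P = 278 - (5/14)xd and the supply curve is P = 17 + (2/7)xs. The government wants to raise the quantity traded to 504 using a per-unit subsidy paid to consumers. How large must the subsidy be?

At x = 504, from the demand curve buyers pay Pb = 278 − (5/14)·504 = 98; from the supply curve sellers need Ps = 17 + (2/7)·504 = 161.
The subsidy must fill the gap: s = Ps − Pb = 161 − 98 = 63.

Required subsidy s = 63 per unit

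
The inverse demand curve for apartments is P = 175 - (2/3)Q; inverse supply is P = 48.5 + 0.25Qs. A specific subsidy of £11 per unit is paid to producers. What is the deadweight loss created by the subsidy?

Pre-subsidy: 175 - (2/3)Q = 48.5 + 0.25Q gives Q* = 138 and P* = 83.
With the subsidy, sellers receive Ps = Pb + 11 for each unit, where Pb is the price buyers pay.
On the curves, Pb = 175 - (2/3)Q and Ps = 48.5 + 0.25Q; the wedge Ps − Pb = 11 gives 48.5 + 0.25Q − (175 - (2/3)Q) = 11, so Q' = 150.
Then Pb = 175 − (2/3)·150 = 75 and Ps = 48.5 + 0.25·150 = 86.
The subsidy expands output by 150 − 138 = 12 past the efficient level; on those units the gap between marginal cost and willingness to pay runs from 0 up to 11.
DWL = ½ × 11 × 12 = 66.

Deadweight loss = £66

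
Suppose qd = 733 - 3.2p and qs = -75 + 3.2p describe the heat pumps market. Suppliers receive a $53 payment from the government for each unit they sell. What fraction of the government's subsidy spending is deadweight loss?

DWL / government spending = 212/2069

Pre-subsidy: 733 - 3.2p = -75 + 3.2p gives p* = 126.25, q* = 329.
With the subsidy, sellers receive ps = pb + 53 for each unit, where pb is the price buyers pay.
Supply in terms of pb becomes qs = -75 + 3.2(pb + 53) = 94.6 + 3.2pb. Setting this equal to demand: 733 - 3.2pb = 94.6 + 3.2pb, so pb = 99.75.
Sellers receive ps = 99.75 + 53 = 152.75; q' = 733 − 3.2·99.75 = 413.8.
ΔCS = ½(329 + 413.8)(126.25 − 99.75) = 9842.1; ΔPS = ½(329 + 413.8)(152.75 − 126.25) = 9842.1.
Government spending = 53 × 413.8 = 21931.4.
DWL = ½ × 53 × (413.8 − 329) = 2247.2; fraction = 2247.2 / 21931.4 = 212/2069.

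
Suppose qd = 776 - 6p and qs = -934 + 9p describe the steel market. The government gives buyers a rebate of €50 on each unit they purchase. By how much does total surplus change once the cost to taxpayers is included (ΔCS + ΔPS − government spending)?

Pre-subsidy: 776 - 6p = -934 + 9p gives p* = 114, q* = 92.
With the rebate, buyers effectively pay pb = ps − 50, where ps is the price sellers receive.
Demand in terms of ps becomes qd = 776 − 6(ps − 50) = 1076 - 6ps. Setting this equal to supply: 1076 - 6ps = -934 + 9ps, so ps = 134.
Buyers pay pb = 134 − 50 = 84; q' = -934 + 9·134 = 272.
ΔCS = ½(92 + 272)(114 − 84) = 5460; ΔPS = ½(92 + 272)(134 − 114) = 3640.
Government spending = 50 × 272 = 13600.
Net change = 5460 + 3640 − 13600 = -4500. The loss equals the DWL triangle ½·50·180.

Net change in total surplus = -€4500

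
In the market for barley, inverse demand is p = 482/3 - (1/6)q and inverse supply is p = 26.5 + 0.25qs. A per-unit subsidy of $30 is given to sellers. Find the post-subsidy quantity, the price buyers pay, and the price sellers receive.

Pre-subsidy: 482/3 - (1/6)q = 26.5 + 0.25q gives q* = 322 and p* = 107.
With the subsidy, sellers receive ps = pb + 30 for each unit, where pb is the price buyers pay.
On the curves, pb = 482/3 - (1/6)q and ps = 26.5 + 0.25q; the wedge ps − pb = 30 gives 26.5 + 0.25q − (482/3 - (1/6)q) = 30, so q' = 394.
Then pb = 482/3 − (1/6)·394 = 95 and ps = 26.5 + 0.25·394 = 125.

q' = 394; buyers pay $95; sellers receive $125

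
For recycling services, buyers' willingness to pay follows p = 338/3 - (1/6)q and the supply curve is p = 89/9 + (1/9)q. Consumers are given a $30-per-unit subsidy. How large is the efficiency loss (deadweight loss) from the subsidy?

Pre-subsidy: 338/3 - (1/6)q = 89/9 + (1/9)q gives q* = 370 and p* = 51.
With the rebate, buyers effectively pay pb = ps − 30, where ps is the price sellers receive.
On the curves, pb = 338/3 - (1/6)q and ps = 89/9 + (1/9)q; the wedge ps − pb = 30 gives 89/9 + (1/9)q − (338/3 - (1/6)q) = 30, so q' = 478.
Then pb = 338/3 − (1/6)·478 = 33 and ps = 89/9 + (1/9)·478 = 63.
The subsidy expands output by 478 − 370 = 108 past the efficient level; on those units the gap between marginal cost and willingness to pay runs from 0 up to 30.
DWL = ½ × 30 × 108 = 1620.

Deadweight loss = $1620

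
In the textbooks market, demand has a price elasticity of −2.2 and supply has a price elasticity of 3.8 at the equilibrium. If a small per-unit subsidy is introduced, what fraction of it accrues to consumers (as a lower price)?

For a small subsidy around the equilibrium, the benefit split depends on the relative slopes, which at a point are proportional to the elasticities.
Buyer share = εs/(εs + |εd|) = 3.8/(3.8 + 2.2) = 19/30; seller share = |εd|/(εs + |εd|) = 11/30.

Consumer share = 19/30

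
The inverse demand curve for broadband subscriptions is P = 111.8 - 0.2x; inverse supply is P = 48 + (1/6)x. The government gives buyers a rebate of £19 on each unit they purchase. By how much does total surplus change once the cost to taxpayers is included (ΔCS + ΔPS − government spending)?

Net change in total surplus = -5415/11

Pre-subsidy: 111.8 - 0.2x = 48 + (1/6)x gives x* = 174 and P* = 77.
With the rebate, buyers effectively pay Pb = Ps − 19, where Ps is the price sellers receive.
On the curves, Pb = 111.8 - 0.2x and Ps = 48 + (1/6)x; the wedge Ps − Pb = 19 gives 48 + (1/6)x − (111.8 - 0.2x) = 19, so x' = 2484/11.
Then Pb = 111.8 − 0.2·(2484/11) = 733/11 and Ps = 48 + (1/6)·(2484/11) = 942/11.
ΔCS = ½(174 + 2484/11)(77 − 733/11) = 250686/121; ΔPS = ½(174 + 2484/11)(942/11 − 77) = 208905/121.
Government spending = 19 × 2484/11 = 47196/11.
Net change = 250686/121 + 208905/121 − 47196/11 = -5415/11. The loss equals the DWL triangle ½·19·570/11.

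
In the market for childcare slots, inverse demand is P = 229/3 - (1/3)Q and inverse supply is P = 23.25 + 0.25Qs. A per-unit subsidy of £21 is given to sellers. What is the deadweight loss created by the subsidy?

Pre-subsidy: 229/3 - (1/3)Q = 23.25 + 0.25Q gives Q* = 91 and P* = 46.
With the subsidy, sellers receive Ps = Pb + 21 for each unit, where Pb is the price buyers pay.
On the curves, Pb = 229/3 - (1/3)Q and Ps = 23.25 + 0.25Q; the wedge Ps − Pb = 21 gives 23.25 + 0.25Q − (229/3 - (1/3)Q) = 21, so Q' = 127.
Then Pb = 229/3 − (1/3)·127 = 34 and Ps = 23.25 + 0.25·127 = 55.
The subsidy expands output by 127 − 91 = 36 past the efficient level; on those units the gap between marginal cost and willingness to pay runs from 0 up to 21.
DWL = ½ × 21 × 36 = 378.

Deadweight loss = £378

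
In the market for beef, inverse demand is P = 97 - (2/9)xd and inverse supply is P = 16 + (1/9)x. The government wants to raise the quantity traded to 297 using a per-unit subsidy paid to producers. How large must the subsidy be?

At x = 297, from the demand curve buyers pay Pb = 97 − (2/9)·297 = 31; from the supply curve sellers need Ps = 16 + (1/9)·297 = 49.
The subsidy must fill the gap: s = Ps − Pb = 49 − 31 = 18.

Required subsidy s = 18 per unit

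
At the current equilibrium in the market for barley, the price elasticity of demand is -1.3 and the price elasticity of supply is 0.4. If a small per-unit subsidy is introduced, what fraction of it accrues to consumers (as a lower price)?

For a small subsidy around the equilibrium, the benefit split depends on the relative slopes, which at a point are proportional to the elasticities.
Buyer share = εs/(εs + |εd|) = 0.4/(0.4 + 1.3) = 4/17; seller share = |εd|/(εs + |εd|) = 13/17.

Consumer share = 4/17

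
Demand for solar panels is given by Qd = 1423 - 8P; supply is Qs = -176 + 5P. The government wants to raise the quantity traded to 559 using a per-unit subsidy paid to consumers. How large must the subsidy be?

At Q = 559, invert demand for the buyer price: Pb = (1423 − 559)/8 = 108; invert supply for the seller price: Ps = (559 − (-176))/5 = 147.
The subsidy must fill the gap: s = Ps − Pb = 147 − 108 = 39.

Required subsidy s = 39 per unit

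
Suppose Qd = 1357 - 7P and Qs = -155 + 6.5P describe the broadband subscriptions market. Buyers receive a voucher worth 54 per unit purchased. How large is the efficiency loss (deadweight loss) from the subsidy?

Deadweight loss = 4914

Pre-subsidy: 1357 - 7P = -155 + 6.5P gives P* = 112, Q* = 573.
With the rebate, buyers effectively pay Pb = Ps − 54, where Ps is the price sellers receive.
Demand in terms of Ps becomes Qd = 1357 − 7(Ps − 54) = 1735 - 7Ps. Setting this equal to supply: 1735 - 7Ps = -155 + 6.5Ps, so Ps = 140.
Buyers pay Pb = 140 − 54 = 86; Q' = -155 + 6.5·140 = 755.
The subsidy expands output by 755 − 573 = 182 past the efficient level; on those units the gap between marginal cost and willingness to pay runs from 0 up to 54.
DWL = ½ × 54 × 182 = 4914.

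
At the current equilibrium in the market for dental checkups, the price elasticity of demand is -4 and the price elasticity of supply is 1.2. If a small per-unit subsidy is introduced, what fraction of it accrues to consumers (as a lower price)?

For a small subsidy around the equilibrium, the benefit split depends on the relative slopes, which at a point are proportional to the elasticities.
Buyer share = εs/(εs + |εd|) = 1.2/(1.2 + 4) = 3/13; seller share = |εd|/(εs + |εd|) = 10/13.

Consumer share = 3/13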